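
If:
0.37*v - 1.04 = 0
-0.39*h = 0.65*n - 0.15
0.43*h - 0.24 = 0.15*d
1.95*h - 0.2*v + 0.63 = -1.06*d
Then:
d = -0.66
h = 0.33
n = 0.03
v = 2.81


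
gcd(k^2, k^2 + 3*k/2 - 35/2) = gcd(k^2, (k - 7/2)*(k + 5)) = 1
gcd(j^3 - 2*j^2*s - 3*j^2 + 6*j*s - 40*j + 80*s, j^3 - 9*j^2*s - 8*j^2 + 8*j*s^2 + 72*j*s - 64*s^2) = j - 8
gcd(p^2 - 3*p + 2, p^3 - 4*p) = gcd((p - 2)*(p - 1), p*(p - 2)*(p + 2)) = p - 2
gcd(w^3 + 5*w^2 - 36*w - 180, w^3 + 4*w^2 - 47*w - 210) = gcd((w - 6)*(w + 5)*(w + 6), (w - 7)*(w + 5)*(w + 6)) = w^2 + 11*w + 30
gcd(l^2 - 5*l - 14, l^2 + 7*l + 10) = l + 2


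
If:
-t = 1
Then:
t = -1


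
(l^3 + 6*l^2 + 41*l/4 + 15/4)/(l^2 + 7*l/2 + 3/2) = l + 5/2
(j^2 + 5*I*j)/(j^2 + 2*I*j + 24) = j*(j + 5*I)/(j^2 + 2*I*j + 24)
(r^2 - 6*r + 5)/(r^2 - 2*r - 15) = (r - 1)/(r + 3)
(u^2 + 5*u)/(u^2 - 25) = u/(u - 5)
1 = 1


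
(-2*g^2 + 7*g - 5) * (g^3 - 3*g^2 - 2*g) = -2*g^5 + 13*g^4 - 22*g^3 + g^2 + 10*g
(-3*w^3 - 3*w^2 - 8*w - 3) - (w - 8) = -3*w^3 - 3*w^2 - 9*w + 5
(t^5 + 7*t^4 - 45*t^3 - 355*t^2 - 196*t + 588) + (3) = t^5 + 7*t^4 - 45*t^3 - 355*t^2 - 196*t + 591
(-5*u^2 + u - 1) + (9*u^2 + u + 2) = 4*u^2 + 2*u + 1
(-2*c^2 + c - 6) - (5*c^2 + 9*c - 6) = -7*c^2 - 8*c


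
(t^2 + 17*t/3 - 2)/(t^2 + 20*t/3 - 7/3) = (t + 6)/(t + 7)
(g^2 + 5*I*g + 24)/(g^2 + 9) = (g + 8*I)/(g + 3*I)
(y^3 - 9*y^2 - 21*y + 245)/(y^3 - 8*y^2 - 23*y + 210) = (y - 7)/(y - 6)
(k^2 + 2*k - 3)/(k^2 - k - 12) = (k - 1)/(k - 4)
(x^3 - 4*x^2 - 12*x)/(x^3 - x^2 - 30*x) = (x + 2)/(x + 5)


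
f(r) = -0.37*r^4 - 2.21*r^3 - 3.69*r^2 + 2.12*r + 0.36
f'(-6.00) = 127.40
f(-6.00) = -147.36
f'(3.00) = -119.65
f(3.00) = -116.13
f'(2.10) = -56.32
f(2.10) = -39.12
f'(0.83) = -9.42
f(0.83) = -1.86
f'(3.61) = -180.55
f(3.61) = -206.89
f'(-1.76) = 2.64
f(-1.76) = -6.30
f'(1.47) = -27.76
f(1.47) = -13.25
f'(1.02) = -13.88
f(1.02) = -4.06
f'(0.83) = -9.42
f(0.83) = -1.86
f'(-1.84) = 2.47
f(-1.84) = -6.51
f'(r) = -1.48*r^3 - 6.63*r^2 - 7.38*r + 2.12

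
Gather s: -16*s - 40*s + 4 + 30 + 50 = 84 - 56*s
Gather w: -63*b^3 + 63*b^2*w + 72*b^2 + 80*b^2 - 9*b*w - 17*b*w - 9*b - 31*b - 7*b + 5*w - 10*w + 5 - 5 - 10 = -63*b^3 + 152*b^2 - 47*b + w*(63*b^2 - 26*b - 5) - 10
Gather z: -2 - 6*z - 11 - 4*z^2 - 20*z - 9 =-4*z^2 - 26*z - 22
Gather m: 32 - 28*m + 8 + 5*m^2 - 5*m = 5*m^2 - 33*m + 40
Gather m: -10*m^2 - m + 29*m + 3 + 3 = -10*m^2 + 28*m + 6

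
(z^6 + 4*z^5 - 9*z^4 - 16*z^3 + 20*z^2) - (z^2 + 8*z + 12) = z^6 + 4*z^5 - 9*z^4 - 16*z^3 + 19*z^2 - 8*z - 12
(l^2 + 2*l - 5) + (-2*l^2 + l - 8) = -l^2 + 3*l - 13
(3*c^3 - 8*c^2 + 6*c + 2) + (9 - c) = 3*c^3 - 8*c^2 + 5*c + 11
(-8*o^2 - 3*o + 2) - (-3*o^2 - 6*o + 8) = -5*o^2 + 3*o - 6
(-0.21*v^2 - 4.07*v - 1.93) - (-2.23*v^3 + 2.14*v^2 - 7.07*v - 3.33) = 2.23*v^3 - 2.35*v^2 + 3.0*v + 1.4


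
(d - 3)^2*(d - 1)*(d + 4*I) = d^4 - 7*d^3 + 4*I*d^3 + 15*d^2 - 28*I*d^2 - 9*d + 60*I*d - 36*I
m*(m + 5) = m^2 + 5*m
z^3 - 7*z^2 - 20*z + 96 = (z - 8)*(z - 3)*(z + 4)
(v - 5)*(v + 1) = v^2 - 4*v - 5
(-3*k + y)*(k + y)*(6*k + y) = -18*k^3 - 15*k^2*y + 4*k*y^2 + y^3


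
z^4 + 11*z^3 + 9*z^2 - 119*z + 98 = (z - 2)*(z - 1)*(z + 7)^2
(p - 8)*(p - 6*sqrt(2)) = p^2 - 6*sqrt(2)*p - 8*p + 48*sqrt(2)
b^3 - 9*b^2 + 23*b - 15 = (b - 5)*(b - 3)*(b - 1)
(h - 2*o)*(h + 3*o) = h^2 + h*o - 6*o^2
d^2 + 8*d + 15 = (d + 3)*(d + 5)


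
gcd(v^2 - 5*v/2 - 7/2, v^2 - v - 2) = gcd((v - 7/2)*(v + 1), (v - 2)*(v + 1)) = v + 1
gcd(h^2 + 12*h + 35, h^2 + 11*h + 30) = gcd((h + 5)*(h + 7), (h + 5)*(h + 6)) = h + 5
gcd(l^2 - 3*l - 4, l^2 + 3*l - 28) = l - 4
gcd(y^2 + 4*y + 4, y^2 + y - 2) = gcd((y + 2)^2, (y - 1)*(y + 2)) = y + 2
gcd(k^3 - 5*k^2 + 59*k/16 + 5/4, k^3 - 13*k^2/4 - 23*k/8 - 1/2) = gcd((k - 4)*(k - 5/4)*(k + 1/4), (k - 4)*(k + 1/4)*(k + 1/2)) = k^2 - 15*k/4 - 1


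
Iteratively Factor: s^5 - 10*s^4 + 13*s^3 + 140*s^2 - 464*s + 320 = (s - 4)*(s^4 - 6*s^3 - 11*s^2 + 96*s - 80) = (s - 4)*(s - 1)*(s^3 - 5*s^2 - 16*s + 80) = (s - 5)*(s - 4)*(s - 1)*(s^2 - 16) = (s - 5)*(s - 4)*(s - 1)*(s + 4)*(s - 4)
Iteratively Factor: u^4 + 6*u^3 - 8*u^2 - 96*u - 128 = (u - 4)*(u^3 + 10*u^2 + 32*u + 32) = (u - 4)*(u + 2)*(u^2 + 8*u + 16) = (u - 4)*(u + 2)*(u + 4)*(u + 4)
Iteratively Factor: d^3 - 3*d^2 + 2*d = (d - 1)*(d^2 - 2*d) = (d - 2)*(d - 1)*(d)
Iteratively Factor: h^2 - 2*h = (h - 2)*(h)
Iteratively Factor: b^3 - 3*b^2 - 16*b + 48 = (b + 4)*(b^2 - 7*b + 12) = (b - 3)*(b + 4)*(b - 4)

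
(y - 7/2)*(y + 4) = y^2 + y/2 - 14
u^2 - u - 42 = (u - 7)*(u + 6)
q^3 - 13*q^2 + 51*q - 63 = (q - 7)*(q - 3)^2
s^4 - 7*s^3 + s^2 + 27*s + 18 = (s - 6)*(s - 3)*(s + 1)^2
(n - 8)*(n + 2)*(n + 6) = n^3 - 52*n - 96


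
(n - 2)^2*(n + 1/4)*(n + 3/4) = n^4 - 3*n^3 + 3*n^2/16 + 13*n/4 + 3/4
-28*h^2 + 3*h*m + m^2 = (-4*h + m)*(7*h + m)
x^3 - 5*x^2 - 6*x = x*(x - 6)*(x + 1)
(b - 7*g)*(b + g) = b^2 - 6*b*g - 7*g^2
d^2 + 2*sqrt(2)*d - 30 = (d - 3*sqrt(2))*(d + 5*sqrt(2))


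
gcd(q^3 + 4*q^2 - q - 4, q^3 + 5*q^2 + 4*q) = q^2 + 5*q + 4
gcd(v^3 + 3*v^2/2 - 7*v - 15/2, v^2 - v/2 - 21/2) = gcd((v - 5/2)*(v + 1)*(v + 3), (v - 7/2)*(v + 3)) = v + 3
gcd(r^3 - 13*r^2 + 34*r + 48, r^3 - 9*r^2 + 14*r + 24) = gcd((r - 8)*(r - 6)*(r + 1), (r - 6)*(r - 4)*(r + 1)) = r^2 - 5*r - 6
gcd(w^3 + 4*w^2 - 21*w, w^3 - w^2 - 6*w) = w^2 - 3*w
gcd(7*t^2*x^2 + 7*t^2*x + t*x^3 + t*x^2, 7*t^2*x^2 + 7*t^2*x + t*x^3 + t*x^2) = 7*t^2*x^2 + 7*t^2*x + t*x^3 + t*x^2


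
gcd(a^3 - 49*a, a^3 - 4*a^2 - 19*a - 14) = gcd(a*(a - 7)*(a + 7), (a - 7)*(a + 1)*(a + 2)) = a - 7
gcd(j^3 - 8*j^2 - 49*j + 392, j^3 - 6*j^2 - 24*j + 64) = j - 8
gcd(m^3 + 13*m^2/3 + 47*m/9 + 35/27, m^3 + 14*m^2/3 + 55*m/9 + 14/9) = m^2 + 8*m/3 + 7/9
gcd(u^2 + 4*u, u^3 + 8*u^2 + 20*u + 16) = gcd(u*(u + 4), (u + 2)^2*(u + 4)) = u + 4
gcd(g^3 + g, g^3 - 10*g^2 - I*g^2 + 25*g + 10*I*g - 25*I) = g - I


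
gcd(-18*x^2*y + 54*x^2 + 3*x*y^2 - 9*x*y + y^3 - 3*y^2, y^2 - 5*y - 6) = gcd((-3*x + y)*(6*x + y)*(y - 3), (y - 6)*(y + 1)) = 1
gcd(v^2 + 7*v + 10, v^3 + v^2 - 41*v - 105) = v + 5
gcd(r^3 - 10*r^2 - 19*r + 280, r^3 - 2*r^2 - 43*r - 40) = r^2 - 3*r - 40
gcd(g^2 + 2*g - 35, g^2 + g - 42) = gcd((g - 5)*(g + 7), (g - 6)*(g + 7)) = g + 7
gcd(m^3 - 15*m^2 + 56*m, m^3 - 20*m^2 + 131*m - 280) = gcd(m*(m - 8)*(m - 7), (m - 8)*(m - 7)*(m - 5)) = m^2 - 15*m + 56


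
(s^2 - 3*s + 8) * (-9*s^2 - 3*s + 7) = -9*s^4 + 24*s^3 - 56*s^2 - 45*s + 56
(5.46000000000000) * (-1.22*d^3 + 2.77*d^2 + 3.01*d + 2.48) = -6.6612*d^3 + 15.1242*d^2 + 16.4346*d + 13.5408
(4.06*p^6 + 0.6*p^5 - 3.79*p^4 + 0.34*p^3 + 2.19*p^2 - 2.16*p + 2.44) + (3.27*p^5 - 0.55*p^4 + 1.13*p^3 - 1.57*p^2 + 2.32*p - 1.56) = 4.06*p^6 + 3.87*p^5 - 4.34*p^4 + 1.47*p^3 + 0.62*p^2 + 0.16*p + 0.88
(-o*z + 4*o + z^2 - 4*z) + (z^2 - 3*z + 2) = -o*z + 4*o + 2*z^2 - 7*z + 2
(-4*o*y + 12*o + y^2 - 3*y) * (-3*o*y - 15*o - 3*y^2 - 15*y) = 12*o^2*y^2 + 24*o^2*y - 180*o^2 + 9*o*y^3 + 18*o*y^2 - 135*o*y - 3*y^4 - 6*y^3 + 45*y^2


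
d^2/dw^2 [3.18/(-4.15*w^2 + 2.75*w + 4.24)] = (-109.5351*w^2 + 72.5835*w + 3.18*(8.3*w - 2.75)*(16.6*w - 5.5) + 111.91056)/(-4.15*w^2 + 2.75*w + 4.24)^3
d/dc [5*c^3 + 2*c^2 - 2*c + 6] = 15*c^2 + 4*c - 2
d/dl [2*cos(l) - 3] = -2*sin(l)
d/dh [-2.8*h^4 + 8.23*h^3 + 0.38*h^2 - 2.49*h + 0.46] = -11.2*h^3 + 24.69*h^2 + 0.76*h - 2.49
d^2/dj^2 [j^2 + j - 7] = 2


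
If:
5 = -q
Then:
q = -5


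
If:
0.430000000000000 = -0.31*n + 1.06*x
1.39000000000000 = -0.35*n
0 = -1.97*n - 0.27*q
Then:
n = -3.97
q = 28.98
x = -0.76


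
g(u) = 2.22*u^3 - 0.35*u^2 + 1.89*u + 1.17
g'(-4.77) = 156.76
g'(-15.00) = 1510.89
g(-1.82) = -16.81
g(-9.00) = -1662.57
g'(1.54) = 16.61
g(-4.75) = -253.63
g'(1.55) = 16.81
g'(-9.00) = 547.65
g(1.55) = 11.53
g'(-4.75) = 155.48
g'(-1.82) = 25.22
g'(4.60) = 139.60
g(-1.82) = -16.81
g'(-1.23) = 12.83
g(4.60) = 218.54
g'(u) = 6.66*u^2 - 0.7*u + 1.89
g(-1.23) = -5.82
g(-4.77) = -256.75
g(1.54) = 11.36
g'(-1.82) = 25.22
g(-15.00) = -7598.43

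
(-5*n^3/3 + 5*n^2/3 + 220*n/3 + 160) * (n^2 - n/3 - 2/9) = -5*n^5/3 + 20*n^4/9 + 1975*n^3/27 + 3650*n^2/27 - 1880*n/27 - 320/9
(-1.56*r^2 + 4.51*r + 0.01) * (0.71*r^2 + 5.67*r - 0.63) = -1.1076*r^4 - 5.6431*r^3 + 26.5616*r^2 - 2.7846*r - 0.0063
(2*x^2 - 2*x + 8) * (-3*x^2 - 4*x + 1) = -6*x^4 - 2*x^3 - 14*x^2 - 34*x + 8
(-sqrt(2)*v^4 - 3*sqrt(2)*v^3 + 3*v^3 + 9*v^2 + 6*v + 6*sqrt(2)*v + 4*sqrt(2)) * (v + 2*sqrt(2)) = -sqrt(2)*v^5 - 3*sqrt(2)*v^4 - v^4 - 3*v^3 + 6*sqrt(2)*v^3 + 6*v^2 + 24*sqrt(2)*v^2 + 16*sqrt(2)*v + 24*v + 16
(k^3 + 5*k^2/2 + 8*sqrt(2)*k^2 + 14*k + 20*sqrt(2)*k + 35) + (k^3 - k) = 2*k^3 + 5*k^2/2 + 8*sqrt(2)*k^2 + 13*k + 20*sqrt(2)*k + 35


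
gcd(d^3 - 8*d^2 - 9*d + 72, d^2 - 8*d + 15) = d - 3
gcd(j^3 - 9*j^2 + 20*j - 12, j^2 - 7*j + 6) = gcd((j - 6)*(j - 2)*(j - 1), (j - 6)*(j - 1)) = j^2 - 7*j + 6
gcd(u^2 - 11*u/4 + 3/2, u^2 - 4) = u - 2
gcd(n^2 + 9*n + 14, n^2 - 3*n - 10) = n + 2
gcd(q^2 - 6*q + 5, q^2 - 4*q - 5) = q - 5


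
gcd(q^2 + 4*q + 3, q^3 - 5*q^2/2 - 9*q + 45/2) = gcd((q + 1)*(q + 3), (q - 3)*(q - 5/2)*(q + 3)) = q + 3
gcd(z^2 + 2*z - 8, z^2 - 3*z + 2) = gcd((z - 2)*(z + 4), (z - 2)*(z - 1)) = z - 2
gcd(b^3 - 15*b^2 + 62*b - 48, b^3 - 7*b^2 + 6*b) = b^2 - 7*b + 6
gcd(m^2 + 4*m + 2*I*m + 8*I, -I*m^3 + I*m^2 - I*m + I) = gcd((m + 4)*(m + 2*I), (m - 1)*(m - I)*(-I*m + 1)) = 1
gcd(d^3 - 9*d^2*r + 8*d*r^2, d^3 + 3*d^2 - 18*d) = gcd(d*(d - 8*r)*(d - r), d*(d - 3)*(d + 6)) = d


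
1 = 1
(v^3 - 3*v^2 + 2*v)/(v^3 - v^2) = (v - 2)/v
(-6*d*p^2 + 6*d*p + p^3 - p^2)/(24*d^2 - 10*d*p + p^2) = p*(p - 1)/(-4*d + p)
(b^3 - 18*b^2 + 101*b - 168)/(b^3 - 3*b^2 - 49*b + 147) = (b - 8)/(b + 7)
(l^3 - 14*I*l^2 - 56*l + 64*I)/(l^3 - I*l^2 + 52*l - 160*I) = (l^2 - 10*I*l - 16)/(l^2 + 3*I*l + 40)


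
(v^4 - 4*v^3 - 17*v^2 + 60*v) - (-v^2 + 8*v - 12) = v^4 - 4*v^3 - 16*v^2 + 52*v + 12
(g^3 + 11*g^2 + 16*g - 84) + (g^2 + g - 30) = g^3 + 12*g^2 + 17*g - 114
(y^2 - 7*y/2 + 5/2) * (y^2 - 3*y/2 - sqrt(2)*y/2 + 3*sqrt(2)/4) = y^4 - 5*y^3 - sqrt(2)*y^3/2 + 5*sqrt(2)*y^2/2 + 31*y^2/4 - 31*sqrt(2)*y/8 - 15*y/4 + 15*sqrt(2)/8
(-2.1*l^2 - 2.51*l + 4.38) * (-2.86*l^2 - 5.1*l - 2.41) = 6.006*l^4 + 17.8886*l^3 + 5.3352*l^2 - 16.2889*l - 10.5558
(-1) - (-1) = 0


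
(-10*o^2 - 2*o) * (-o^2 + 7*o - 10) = 10*o^4 - 68*o^3 + 86*o^2 + 20*o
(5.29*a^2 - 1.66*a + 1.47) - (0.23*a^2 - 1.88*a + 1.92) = 5.06*a^2 + 0.22*a - 0.45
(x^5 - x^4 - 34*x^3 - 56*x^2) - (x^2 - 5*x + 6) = x^5 - x^4 - 34*x^3 - 57*x^2 + 5*x - 6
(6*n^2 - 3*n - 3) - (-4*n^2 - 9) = 10*n^2 - 3*n + 6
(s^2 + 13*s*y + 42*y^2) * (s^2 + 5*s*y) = s^4 + 18*s^3*y + 107*s^2*y^2 + 210*s*y^3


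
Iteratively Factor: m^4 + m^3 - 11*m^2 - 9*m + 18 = (m - 1)*(m^3 + 2*m^2 - 9*m - 18) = (m - 1)*(m + 2)*(m^2 - 9) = (m - 1)*(m + 2)*(m + 3)*(m - 3)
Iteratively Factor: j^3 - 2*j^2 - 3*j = (j)*(j^2 - 2*j - 3) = j*(j - 3)*(j + 1)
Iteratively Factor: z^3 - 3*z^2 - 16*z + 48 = (z - 3)*(z^2 - 16) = (z - 4)*(z - 3)*(z + 4)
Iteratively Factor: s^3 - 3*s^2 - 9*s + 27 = (s + 3)*(s^2 - 6*s + 9) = (s - 3)*(s + 3)*(s - 3)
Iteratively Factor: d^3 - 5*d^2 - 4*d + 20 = (d + 2)*(d^2 - 7*d + 10) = (d - 2)*(d + 2)*(d - 5)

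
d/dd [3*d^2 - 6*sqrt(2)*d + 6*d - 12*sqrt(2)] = 6*d - 6*sqrt(2) + 6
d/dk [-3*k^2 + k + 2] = 1 - 6*k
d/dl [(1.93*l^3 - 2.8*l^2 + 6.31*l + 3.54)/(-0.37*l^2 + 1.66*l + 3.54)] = (-0.7141*l^4 + 6.4076*l^3 + 18.1833*l^2 - 17.2044*l + 16.461)/(0.1369*l^4 - 1.2284*l^3 + 0.136*l^2 + 11.7528*l + 12.5316)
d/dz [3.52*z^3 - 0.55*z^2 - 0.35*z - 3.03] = 10.56*z^2 - 1.1*z - 0.35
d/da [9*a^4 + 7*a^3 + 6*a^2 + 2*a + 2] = 36*a^3 + 21*a^2 + 12*a + 2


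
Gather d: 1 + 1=2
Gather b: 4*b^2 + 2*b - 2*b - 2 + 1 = 4*b^2 - 1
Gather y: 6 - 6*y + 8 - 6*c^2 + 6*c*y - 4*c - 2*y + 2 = -6*c^2 - 4*c + y*(6*c - 8) + 16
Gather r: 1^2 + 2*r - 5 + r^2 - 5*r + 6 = r^2 - 3*r + 2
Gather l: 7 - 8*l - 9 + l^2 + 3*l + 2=l^2 - 5*l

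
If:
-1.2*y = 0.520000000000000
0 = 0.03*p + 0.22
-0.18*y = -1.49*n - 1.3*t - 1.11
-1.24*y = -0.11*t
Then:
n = 3.46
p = -7.33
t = -4.88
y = -0.43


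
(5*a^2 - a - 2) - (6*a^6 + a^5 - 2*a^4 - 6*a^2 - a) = -6*a^6 - a^5 + 2*a^4 + 11*a^2 - 2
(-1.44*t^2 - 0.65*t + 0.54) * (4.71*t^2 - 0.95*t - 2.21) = -6.7824*t^4 - 1.6935*t^3 + 6.3433*t^2 + 0.9235*t - 1.1934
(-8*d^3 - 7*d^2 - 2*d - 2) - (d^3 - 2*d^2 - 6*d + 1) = -9*d^3 - 5*d^2 + 4*d - 3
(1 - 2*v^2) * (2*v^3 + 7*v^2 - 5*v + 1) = -4*v^5 - 14*v^4 + 12*v^3 + 5*v^2 - 5*v + 1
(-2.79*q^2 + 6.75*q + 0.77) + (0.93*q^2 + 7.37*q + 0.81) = -1.86*q^2 + 14.12*q + 1.58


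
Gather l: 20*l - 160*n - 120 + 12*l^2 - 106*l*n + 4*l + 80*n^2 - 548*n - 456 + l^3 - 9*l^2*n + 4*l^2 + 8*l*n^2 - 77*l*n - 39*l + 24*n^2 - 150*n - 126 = l^3 + l^2*(16 - 9*n) + l*(8*n^2 - 183*n - 15) + 104*n^2 - 858*n - 702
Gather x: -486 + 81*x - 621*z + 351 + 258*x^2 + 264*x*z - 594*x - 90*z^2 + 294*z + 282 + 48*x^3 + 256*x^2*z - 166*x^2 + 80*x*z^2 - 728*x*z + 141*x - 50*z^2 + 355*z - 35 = 48*x^3 + x^2*(256*z + 92) + x*(80*z^2 - 464*z - 372) - 140*z^2 + 28*z + 112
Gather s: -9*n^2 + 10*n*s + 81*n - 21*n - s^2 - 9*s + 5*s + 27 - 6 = -9*n^2 + 60*n - s^2 + s*(10*n - 4) + 21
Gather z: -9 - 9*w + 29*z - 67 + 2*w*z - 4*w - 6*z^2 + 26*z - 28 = -13*w - 6*z^2 + z*(2*w + 55) - 104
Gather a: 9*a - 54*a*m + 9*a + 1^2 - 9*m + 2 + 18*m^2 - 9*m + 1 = a*(18 - 54*m) + 18*m^2 - 18*m + 4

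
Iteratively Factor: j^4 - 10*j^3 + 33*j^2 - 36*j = (j - 4)*(j^3 - 6*j^2 + 9*j) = (j - 4)*(j - 3)*(j^2 - 3*j) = j*(j - 4)*(j - 3)*(j - 3)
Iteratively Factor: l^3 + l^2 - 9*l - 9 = (l + 1)*(l^2 - 9) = (l - 3)*(l + 1)*(l + 3)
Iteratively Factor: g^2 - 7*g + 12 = (g - 3)*(g - 4)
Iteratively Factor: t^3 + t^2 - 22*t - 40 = (t - 5)*(t^2 + 6*t + 8) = (t - 5)*(t + 2)*(t + 4)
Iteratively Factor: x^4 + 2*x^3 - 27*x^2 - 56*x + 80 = (x + 4)*(x^3 - 2*x^2 - 19*x + 20) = (x - 1)*(x + 4)*(x^2 - x - 20) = (x - 1)*(x + 4)^2*(x - 5)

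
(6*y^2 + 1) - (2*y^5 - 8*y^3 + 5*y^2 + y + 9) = -2*y^5 + 8*y^3 + y^2 - y - 8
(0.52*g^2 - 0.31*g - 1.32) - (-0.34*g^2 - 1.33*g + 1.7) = 0.86*g^2 + 1.02*g - 3.02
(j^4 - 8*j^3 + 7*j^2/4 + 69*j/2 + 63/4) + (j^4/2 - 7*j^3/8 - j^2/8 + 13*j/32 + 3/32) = 3*j^4/2 - 71*j^3/8 + 13*j^2/8 + 1117*j/32 + 507/32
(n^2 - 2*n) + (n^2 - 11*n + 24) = 2*n^2 - 13*n + 24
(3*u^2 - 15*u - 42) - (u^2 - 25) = 2*u^2 - 15*u - 17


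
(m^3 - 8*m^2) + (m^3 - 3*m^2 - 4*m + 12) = 2*m^3 - 11*m^2 - 4*m + 12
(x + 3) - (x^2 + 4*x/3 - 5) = -x^2 - x/3 + 8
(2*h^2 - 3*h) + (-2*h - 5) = 2*h^2 - 5*h - 5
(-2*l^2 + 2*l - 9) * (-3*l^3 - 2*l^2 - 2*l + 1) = 6*l^5 - 2*l^4 + 27*l^3 + 12*l^2 + 20*l - 9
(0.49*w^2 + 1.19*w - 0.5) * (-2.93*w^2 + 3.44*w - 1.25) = -1.4357*w^4 - 1.8011*w^3 + 4.9461*w^2 - 3.2075*w + 0.625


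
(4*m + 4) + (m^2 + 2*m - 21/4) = m^2 + 6*m - 5/4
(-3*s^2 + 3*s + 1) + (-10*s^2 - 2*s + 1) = -13*s^2 + s + 2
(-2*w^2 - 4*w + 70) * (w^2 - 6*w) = -2*w^4 + 8*w^3 + 94*w^2 - 420*w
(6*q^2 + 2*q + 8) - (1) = 6*q^2 + 2*q + 7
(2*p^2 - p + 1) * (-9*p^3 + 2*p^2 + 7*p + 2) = -18*p^5 + 13*p^4 + 3*p^3 - p^2 + 5*p + 2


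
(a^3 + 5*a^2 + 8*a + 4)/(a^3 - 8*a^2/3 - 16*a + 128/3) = 3*(a^3 + 5*a^2 + 8*a + 4)/(3*a^3 - 8*a^2 - 48*a + 128)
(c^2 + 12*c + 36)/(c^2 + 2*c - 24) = (c + 6)/(c - 4)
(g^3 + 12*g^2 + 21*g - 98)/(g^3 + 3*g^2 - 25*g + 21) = (g^2 + 5*g - 14)/(g^2 - 4*g + 3)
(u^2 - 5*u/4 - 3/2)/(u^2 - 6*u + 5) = (4*u^2 - 5*u - 6)/(4*(u^2 - 6*u + 5))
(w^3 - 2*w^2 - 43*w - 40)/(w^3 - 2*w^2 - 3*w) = (w^2 - 3*w - 40)/(w*(w - 3))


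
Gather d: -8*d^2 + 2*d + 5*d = -8*d^2 + 7*d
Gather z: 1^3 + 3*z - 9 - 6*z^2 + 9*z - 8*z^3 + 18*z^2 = -8*z^3 + 12*z^2 + 12*z - 8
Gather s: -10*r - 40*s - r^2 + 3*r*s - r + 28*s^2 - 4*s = -r^2 - 11*r + 28*s^2 + s*(3*r - 44)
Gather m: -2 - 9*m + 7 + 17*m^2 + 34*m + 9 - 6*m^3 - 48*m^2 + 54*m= -6*m^3 - 31*m^2 + 79*m + 14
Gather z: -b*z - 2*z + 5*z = z*(3 - b)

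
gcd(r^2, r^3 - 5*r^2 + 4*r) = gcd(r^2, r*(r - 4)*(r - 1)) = r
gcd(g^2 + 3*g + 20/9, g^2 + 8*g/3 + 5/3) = g + 5/3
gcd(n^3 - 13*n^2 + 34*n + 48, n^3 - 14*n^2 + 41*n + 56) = n^2 - 7*n - 8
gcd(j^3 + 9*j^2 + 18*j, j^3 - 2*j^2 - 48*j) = j^2 + 6*j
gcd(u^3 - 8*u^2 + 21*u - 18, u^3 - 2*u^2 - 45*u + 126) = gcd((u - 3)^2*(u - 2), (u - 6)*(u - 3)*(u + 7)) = u - 3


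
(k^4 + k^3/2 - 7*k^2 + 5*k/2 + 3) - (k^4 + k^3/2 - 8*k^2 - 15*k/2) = k^2 + 10*k + 3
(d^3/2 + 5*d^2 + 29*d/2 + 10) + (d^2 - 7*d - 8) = d^3/2 + 6*d^2 + 15*d/2 + 2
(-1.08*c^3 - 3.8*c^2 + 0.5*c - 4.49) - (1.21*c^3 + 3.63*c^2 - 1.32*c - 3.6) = -2.29*c^3 - 7.43*c^2 + 1.82*c - 0.89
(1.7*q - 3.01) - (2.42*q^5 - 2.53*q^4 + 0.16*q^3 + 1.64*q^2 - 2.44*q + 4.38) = -2.42*q^5 + 2.53*q^4 - 0.16*q^3 - 1.64*q^2 + 4.14*q - 7.39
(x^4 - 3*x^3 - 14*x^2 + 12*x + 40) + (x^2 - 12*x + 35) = x^4 - 3*x^3 - 13*x^2 + 75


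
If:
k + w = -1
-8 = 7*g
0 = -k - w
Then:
No Solution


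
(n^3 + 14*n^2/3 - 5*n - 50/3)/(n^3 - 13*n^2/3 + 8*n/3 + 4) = (3*n^2 + 20*n + 25)/(3*n^2 - 7*n - 6)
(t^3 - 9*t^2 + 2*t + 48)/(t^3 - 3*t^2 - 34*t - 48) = (t - 3)/(t + 3)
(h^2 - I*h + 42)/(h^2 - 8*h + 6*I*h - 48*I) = (h - 7*I)/(h - 8)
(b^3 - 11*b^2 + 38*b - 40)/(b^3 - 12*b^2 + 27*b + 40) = (b^2 - 6*b + 8)/(b^2 - 7*b - 8)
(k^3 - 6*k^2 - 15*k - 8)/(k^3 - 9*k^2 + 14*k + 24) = (k^2 - 7*k - 8)/(k^2 - 10*k + 24)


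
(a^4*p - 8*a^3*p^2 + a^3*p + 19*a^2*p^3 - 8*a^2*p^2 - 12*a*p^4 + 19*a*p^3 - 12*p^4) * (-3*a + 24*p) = -3*a^5*p + 48*a^4*p^2 - 3*a^4*p - 249*a^3*p^3 + 48*a^3*p^2 + 492*a^2*p^4 - 249*a^2*p^3 - 288*a*p^5 + 492*a*p^4 - 288*p^5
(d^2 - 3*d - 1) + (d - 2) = d^2 - 2*d - 3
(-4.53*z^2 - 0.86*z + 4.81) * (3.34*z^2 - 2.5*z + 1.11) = -15.1302*z^4 + 8.4526*z^3 + 13.1871*z^2 - 12.9796*z + 5.3391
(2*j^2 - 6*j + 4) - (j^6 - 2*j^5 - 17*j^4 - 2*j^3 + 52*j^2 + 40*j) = -j^6 + 2*j^5 + 17*j^4 + 2*j^3 - 50*j^2 - 46*j + 4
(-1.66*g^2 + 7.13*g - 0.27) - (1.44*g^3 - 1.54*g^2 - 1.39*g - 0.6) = -1.44*g^3 - 0.12*g^2 + 8.52*g + 0.33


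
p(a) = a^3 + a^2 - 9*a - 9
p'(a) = 3*a^2 + 2*a - 9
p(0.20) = -10.75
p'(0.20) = -8.48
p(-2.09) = 5.05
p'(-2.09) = -0.08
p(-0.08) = -8.27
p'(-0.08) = -9.14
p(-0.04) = -8.64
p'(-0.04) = -9.08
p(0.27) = -11.34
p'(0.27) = -8.24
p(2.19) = -13.41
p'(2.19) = 9.77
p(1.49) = -16.88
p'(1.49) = 0.64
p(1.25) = -16.73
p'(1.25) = -1.81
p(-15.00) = -3024.00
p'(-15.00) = 636.00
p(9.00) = 720.00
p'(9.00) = 252.00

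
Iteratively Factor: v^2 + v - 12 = (v + 4)*(v - 3)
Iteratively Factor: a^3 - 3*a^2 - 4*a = (a)*(a^2 - 3*a - 4) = a*(a - 4)*(a + 1)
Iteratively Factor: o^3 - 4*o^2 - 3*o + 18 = (o + 2)*(o^2 - 6*o + 9) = (o - 3)*(o + 2)*(o - 3)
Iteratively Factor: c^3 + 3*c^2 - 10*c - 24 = (c + 4)*(c^2 - c - 6) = (c + 2)*(c + 4)*(c - 3)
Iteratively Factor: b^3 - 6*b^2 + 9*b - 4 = (b - 1)*(b^2 - 5*b + 4) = (b - 4)*(b - 1)*(b - 1)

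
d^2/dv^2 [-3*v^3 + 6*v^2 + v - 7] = 12 - 18*v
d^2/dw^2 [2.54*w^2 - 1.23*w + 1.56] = 5.08000000000000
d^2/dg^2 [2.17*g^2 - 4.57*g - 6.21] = 4.34000000000000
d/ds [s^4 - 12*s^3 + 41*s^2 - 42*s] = 4*s^3 - 36*s^2 + 82*s - 42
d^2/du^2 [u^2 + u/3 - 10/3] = 2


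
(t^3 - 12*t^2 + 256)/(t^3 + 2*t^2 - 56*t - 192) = (t - 8)/(t + 6)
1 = 1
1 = 1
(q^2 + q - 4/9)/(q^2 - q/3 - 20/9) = (3*q - 1)/(3*q - 5)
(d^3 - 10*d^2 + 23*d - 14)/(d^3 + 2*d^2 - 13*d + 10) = (d - 7)/(d + 5)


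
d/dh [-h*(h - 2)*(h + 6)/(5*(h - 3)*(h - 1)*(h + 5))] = (3*h^4 + 10*h^3 + 11*h^2 - 120*h + 180)/(5*(h^6 + 2*h^5 - 33*h^4 - 4*h^3 + 319*h^2 - 510*h + 225))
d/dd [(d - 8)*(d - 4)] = 2*d - 12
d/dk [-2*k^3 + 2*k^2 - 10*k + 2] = -6*k^2 + 4*k - 10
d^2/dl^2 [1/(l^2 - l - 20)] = 2*(l^2 - l - (2*l - 1)^2 - 20)/(-l^2 + l + 20)^3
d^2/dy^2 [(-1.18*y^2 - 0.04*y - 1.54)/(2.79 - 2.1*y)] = (3.5527136788005e-15*y^2 - 3.5527136788005e-15*y + 32.421996)/(9.261*y^3 - 36.9117*y^2 + 49.03983*y - 21.717639)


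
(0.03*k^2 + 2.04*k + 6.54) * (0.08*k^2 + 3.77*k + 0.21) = 0.0024*k^4 + 0.2763*k^3 + 8.2203*k^2 + 25.0842*k + 1.3734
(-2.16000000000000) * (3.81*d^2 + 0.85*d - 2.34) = -8.2296*d^2 - 1.836*d + 5.0544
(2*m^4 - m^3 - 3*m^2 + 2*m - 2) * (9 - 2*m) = -4*m^5 + 20*m^4 - 3*m^3 - 31*m^2 + 22*m - 18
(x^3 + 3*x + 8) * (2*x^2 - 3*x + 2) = 2*x^5 - 3*x^4 + 8*x^3 + 7*x^2 - 18*x + 16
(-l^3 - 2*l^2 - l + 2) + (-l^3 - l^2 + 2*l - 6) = -2*l^3 - 3*l^2 + l - 4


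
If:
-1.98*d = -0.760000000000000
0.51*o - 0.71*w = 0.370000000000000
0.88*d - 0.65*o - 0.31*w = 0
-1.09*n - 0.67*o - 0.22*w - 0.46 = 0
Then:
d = 0.38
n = -0.75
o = 0.57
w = -0.11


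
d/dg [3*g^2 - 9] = 6*g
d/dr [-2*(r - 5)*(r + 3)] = 4 - 4*r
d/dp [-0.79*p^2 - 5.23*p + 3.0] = -1.58*p - 5.23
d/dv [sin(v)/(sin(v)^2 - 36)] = (cos(v)^2 - 37)*cos(v)/(sin(v)^2 - 36)^2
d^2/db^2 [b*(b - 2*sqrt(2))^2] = 6*b - 8*sqrt(2)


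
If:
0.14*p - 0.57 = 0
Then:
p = 4.07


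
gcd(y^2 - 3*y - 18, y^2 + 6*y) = 1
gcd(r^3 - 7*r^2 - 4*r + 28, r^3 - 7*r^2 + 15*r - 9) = 1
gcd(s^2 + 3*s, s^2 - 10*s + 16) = 1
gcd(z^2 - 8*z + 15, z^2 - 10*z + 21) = z - 3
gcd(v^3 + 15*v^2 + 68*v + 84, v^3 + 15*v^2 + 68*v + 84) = v^3 + 15*v^2 + 68*v + 84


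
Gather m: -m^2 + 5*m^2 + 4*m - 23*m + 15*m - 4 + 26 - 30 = 4*m^2 - 4*m - 8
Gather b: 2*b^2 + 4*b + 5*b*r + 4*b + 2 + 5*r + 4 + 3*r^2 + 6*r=2*b^2 + b*(5*r + 8) + 3*r^2 + 11*r + 6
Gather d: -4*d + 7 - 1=6 - 4*d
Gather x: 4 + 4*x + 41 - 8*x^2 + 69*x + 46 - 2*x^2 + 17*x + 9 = -10*x^2 + 90*x + 100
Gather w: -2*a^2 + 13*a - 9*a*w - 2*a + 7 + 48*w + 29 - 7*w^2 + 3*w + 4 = -2*a^2 + 11*a - 7*w^2 + w*(51 - 9*a) + 40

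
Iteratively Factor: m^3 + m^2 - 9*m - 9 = (m - 3)*(m^2 + 4*m + 3) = (m - 3)*(m + 3)*(m + 1)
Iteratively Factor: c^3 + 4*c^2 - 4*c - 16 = (c + 2)*(c^2 + 2*c - 8) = (c + 2)*(c + 4)*(c - 2)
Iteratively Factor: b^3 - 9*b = (b)*(b^2 - 9) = b*(b + 3)*(b - 3)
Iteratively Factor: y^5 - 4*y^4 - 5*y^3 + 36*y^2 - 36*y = (y + 3)*(y^4 - 7*y^3 + 16*y^2 - 12*y) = (y - 2)*(y + 3)*(y^3 - 5*y^2 + 6*y) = y*(y - 2)*(y + 3)*(y^2 - 5*y + 6) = y*(y - 2)^2*(y + 3)*(y - 3)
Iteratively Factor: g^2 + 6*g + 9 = (g + 3)*(g + 3)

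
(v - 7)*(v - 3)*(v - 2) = v^3 - 12*v^2 + 41*v - 42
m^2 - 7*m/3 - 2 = (m - 3)*(m + 2/3)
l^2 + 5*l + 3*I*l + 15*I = (l + 5)*(l + 3*I)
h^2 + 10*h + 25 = (h + 5)^2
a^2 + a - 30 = (a - 5)*(a + 6)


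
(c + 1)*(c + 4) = c^2 + 5*c + 4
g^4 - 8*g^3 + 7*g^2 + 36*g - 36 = (g - 6)*(g - 3)*(g - 1)*(g + 2)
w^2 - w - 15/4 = (w - 5/2)*(w + 3/2)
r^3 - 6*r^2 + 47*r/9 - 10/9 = (r - 5)*(r - 2/3)*(r - 1/3)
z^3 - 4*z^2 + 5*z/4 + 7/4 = (z - 7/2)*(z - 1)*(z + 1/2)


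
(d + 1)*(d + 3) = d^2 + 4*d + 3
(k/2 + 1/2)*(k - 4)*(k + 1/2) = k^3/2 - 5*k^2/4 - 11*k/4 - 1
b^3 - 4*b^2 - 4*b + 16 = (b - 4)*(b - 2)*(b + 2)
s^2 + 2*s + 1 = (s + 1)^2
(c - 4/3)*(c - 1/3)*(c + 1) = c^3 - 2*c^2/3 - 11*c/9 + 4/9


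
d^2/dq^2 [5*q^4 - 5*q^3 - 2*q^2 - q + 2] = 60*q^2 - 30*q - 4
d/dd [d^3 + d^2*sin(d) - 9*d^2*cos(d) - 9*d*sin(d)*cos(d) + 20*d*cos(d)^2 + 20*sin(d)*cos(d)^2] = 9*d^2*sin(d) + d^2*cos(d) + 3*d^2 + 2*d*sin(d) - 20*d*sin(2*d) - 18*d*cos(d) - 9*d*cos(2*d) - 9*sin(2*d)/2 + 5*cos(d) + 10*cos(2*d) + 15*cos(3*d) + 10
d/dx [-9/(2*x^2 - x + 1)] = 9*(4*x - 1)/(2*x^2 - x + 1)^2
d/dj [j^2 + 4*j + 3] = 2*j + 4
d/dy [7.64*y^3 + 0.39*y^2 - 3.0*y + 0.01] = 22.92*y^2 + 0.78*y - 3.0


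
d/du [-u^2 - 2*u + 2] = -2*u - 2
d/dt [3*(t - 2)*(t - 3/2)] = 6*t - 21/2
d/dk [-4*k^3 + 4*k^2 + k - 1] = -12*k^2 + 8*k + 1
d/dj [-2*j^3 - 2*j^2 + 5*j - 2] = -6*j^2 - 4*j + 5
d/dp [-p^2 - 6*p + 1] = -2*p - 6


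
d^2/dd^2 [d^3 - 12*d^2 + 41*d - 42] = 6*d - 24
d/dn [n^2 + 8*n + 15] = 2*n + 8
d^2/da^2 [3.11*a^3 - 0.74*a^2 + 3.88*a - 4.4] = 18.66*a - 1.48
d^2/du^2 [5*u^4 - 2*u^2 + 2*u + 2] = 60*u^2 - 4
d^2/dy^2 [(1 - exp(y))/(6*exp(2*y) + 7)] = (-36*exp(4*y) + 144*exp(3*y) + 252*exp(2*y) - 168*exp(y) - 49)*exp(y)/(216*exp(6*y) + 756*exp(4*y) + 882*exp(2*y) + 343)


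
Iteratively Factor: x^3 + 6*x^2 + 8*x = (x + 2)*(x^2 + 4*x) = (x + 2)*(x + 4)*(x)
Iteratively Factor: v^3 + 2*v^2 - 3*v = (v)*(v^2 + 2*v - 3) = v*(v + 3)*(v - 1)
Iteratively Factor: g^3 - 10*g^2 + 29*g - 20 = (g - 4)*(g^2 - 6*g + 5) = (g - 4)*(g - 1)*(g - 5)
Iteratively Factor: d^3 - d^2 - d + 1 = (d - 1)*(d^2 - 1) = (d - 1)^2*(d + 1)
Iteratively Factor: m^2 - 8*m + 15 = (m - 3)*(m - 5)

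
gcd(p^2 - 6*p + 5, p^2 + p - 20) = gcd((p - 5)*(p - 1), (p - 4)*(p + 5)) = 1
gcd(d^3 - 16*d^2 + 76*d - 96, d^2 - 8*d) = d - 8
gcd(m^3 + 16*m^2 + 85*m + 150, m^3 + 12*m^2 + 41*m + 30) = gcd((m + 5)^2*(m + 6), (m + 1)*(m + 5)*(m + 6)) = m^2 + 11*m + 30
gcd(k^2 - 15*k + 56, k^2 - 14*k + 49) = k - 7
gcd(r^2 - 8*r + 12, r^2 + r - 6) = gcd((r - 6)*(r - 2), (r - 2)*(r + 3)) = r - 2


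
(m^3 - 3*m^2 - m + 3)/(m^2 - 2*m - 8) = (-m^3 + 3*m^2 + m - 3)/(-m^2 + 2*m + 8)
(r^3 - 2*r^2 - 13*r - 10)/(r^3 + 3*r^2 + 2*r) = (r - 5)/r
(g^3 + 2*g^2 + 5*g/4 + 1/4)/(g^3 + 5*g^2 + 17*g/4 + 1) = (g + 1)/(g + 4)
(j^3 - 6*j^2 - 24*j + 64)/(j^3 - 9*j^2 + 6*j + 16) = (j + 4)/(j + 1)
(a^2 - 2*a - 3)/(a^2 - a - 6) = (a + 1)/(a + 2)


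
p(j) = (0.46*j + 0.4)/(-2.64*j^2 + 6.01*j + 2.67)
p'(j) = (0.46*j + 0.4)*(5.28*j - 6.01)/(-2.64*j^2 + 6.01*j + 2.67)^2 + 0.46/(-2.64*j^2 + 6.01*j + 2.67)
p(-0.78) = -0.01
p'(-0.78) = -0.16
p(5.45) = -0.07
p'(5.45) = 0.03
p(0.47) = 0.13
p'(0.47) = 0.00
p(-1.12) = 0.02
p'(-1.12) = -0.04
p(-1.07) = 0.01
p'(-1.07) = -0.04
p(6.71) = -0.05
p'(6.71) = 0.01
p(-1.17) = 0.02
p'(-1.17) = -0.03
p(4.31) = -0.12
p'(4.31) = 0.07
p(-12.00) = 0.01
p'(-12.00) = 0.00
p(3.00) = -0.58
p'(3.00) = 1.72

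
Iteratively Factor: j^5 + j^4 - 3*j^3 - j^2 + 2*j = (j)*(j^4 + j^3 - 3*j^2 - j + 2) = j*(j - 1)*(j^3 + 2*j^2 - j - 2) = j*(j - 1)*(j + 1)*(j^2 + j - 2) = j*(j - 1)^2*(j + 1)*(j + 2)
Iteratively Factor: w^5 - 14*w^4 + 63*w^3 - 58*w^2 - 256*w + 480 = (w - 3)*(w^4 - 11*w^3 + 30*w^2 + 32*w - 160) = (w - 4)*(w - 3)*(w^3 - 7*w^2 + 2*w + 40) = (w - 4)^2*(w - 3)*(w^2 - 3*w - 10) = (w - 5)*(w - 4)^2*(w - 3)*(w + 2)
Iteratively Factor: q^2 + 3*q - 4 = (q - 1)*(q + 4)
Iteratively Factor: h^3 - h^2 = (h - 1)*(h^2) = h*(h - 1)*(h)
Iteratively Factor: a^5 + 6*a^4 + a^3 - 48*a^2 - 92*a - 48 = (a + 2)*(a^4 + 4*a^3 - 7*a^2 - 34*a - 24) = (a + 1)*(a + 2)*(a^3 + 3*a^2 - 10*a - 24) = (a + 1)*(a + 2)*(a + 4)*(a^2 - a - 6) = (a - 3)*(a + 1)*(a + 2)*(a + 4)*(a + 2)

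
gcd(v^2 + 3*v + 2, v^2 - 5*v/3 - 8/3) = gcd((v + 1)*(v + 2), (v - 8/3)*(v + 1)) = v + 1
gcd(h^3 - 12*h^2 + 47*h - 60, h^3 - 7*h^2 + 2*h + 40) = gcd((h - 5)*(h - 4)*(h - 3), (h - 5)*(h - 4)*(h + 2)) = h^2 - 9*h + 20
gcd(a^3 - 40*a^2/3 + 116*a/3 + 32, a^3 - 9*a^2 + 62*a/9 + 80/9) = a^2 - 22*a/3 - 16/3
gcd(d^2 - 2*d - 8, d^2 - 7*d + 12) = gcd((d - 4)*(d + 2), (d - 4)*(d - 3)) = d - 4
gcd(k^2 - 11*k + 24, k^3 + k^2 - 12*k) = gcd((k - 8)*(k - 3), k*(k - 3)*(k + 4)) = k - 3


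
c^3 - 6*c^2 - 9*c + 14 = (c - 7)*(c - 1)*(c + 2)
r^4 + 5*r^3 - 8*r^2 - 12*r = r*(r - 2)*(r + 1)*(r + 6)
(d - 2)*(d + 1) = d^2 - d - 2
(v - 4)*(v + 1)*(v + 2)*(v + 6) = v^4 + 5*v^3 - 16*v^2 - 68*v - 48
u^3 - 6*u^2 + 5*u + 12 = (u - 4)*(u - 3)*(u + 1)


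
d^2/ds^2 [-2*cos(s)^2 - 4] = 4*cos(2*s)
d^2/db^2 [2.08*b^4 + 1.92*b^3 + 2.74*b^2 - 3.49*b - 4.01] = 24.96*b^2 + 11.52*b + 5.48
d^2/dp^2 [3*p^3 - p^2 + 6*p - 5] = 18*p - 2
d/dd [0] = 0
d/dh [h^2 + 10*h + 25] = 2*h + 10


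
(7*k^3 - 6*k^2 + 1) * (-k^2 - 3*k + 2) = -7*k^5 - 15*k^4 + 32*k^3 - 13*k^2 - 3*k + 2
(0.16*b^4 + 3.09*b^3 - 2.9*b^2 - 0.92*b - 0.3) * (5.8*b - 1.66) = 0.928*b^5 + 17.6564*b^4 - 21.9494*b^3 - 0.522*b^2 - 0.2128*b + 0.498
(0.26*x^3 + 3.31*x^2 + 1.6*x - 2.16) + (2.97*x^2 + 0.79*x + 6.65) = 0.26*x^3 + 6.28*x^2 + 2.39*x + 4.49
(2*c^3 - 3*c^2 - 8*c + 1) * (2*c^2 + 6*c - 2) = 4*c^5 + 6*c^4 - 38*c^3 - 40*c^2 + 22*c - 2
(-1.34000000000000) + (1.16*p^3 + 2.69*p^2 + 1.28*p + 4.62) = 1.16*p^3 + 2.69*p^2 + 1.28*p + 3.28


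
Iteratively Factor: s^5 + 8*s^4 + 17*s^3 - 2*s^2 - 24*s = (s - 1)*(s^4 + 9*s^3 + 26*s^2 + 24*s) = (s - 1)*(s + 4)*(s^3 + 5*s^2 + 6*s) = (s - 1)*(s + 2)*(s + 4)*(s^2 + 3*s) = s*(s - 1)*(s + 2)*(s + 4)*(s + 3)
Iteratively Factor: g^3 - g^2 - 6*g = (g + 2)*(g^2 - 3*g) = g*(g + 2)*(g - 3)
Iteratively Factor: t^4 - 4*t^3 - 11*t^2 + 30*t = (t - 2)*(t^3 - 2*t^2 - 15*t) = (t - 2)*(t + 3)*(t^2 - 5*t) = t*(t - 2)*(t + 3)*(t - 5)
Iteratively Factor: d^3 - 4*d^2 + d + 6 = (d + 1)*(d^2 - 5*d + 6) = (d - 3)*(d + 1)*(d - 2)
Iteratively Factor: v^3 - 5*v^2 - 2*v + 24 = (v - 3)*(v^2 - 2*v - 8) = (v - 3)*(v + 2)*(v - 4)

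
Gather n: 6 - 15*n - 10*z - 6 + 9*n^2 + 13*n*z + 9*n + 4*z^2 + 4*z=9*n^2 + n*(13*z - 6) + 4*z^2 - 6*z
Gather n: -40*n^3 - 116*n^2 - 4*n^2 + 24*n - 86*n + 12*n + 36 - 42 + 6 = -40*n^3 - 120*n^2 - 50*n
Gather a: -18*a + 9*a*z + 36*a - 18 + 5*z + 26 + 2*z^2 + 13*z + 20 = a*(9*z + 18) + 2*z^2 + 18*z + 28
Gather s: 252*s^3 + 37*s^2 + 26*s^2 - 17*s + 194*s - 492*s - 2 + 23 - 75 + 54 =252*s^3 + 63*s^2 - 315*s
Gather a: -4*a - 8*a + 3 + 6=9 - 12*a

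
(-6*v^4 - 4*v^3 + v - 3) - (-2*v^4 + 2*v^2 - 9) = -4*v^4 - 4*v^3 - 2*v^2 + v + 6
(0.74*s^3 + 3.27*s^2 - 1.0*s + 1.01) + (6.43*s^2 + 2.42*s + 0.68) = 0.74*s^3 + 9.7*s^2 + 1.42*s + 1.69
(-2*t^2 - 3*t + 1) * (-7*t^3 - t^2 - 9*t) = 14*t^5 + 23*t^4 + 14*t^3 + 26*t^2 - 9*t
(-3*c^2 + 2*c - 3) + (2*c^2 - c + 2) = -c^2 + c - 1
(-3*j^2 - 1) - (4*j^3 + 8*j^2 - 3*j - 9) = -4*j^3 - 11*j^2 + 3*j + 8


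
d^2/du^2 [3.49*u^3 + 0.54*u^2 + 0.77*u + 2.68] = 20.94*u + 1.08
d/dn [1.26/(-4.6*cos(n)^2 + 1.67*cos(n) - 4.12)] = (2.1042 - 11.592*cos(n))*sin(n)/(4.6*cos(n)^2 - 1.67*cos(n) + 4.12)^2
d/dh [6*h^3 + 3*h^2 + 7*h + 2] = 18*h^2 + 6*h + 7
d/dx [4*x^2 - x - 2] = 8*x - 1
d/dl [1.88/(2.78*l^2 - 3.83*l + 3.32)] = (7.2004 - 10.4528*l)/(2.78*l^2 - 3.83*l + 3.32)^2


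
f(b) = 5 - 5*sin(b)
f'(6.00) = -4.80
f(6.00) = 6.40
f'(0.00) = -5.00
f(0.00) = 5.00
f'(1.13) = -2.13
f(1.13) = 0.48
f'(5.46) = -3.40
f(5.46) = 8.67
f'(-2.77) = 4.66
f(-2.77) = 6.82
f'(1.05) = -2.49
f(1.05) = 0.66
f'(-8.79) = 4.03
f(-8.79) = 7.96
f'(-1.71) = 0.69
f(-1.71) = 9.95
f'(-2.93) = 4.89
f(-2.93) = 6.05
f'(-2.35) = 3.51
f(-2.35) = 8.56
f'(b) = -5*cos(b)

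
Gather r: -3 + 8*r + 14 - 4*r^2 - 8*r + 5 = 16 - 4*r^2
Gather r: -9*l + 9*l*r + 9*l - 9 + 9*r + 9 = r*(9*l + 9)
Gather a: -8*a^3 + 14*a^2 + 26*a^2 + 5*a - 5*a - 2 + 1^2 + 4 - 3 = -8*a^3 + 40*a^2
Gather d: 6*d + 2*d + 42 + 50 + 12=8*d + 104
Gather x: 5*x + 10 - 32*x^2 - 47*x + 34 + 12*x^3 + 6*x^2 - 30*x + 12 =12*x^3 - 26*x^2 - 72*x + 56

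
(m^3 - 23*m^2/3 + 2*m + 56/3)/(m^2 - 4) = (3*m^2 - 17*m - 28)/(3*(m + 2))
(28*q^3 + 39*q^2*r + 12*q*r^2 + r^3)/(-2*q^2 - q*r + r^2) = (-28*q^2 - 11*q*r - r^2)/(2*q - r)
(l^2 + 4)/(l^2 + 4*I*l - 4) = (l - 2*I)/(l + 2*I)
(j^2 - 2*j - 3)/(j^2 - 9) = (j + 1)/(j + 3)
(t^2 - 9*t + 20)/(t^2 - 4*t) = (t - 5)/t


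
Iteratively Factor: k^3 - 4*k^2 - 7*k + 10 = (k - 1)*(k^2 - 3*k - 10) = (k - 1)*(k + 2)*(k - 5)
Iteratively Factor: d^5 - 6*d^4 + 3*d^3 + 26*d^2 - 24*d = (d + 2)*(d^4 - 8*d^3 + 19*d^2 - 12*d) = (d - 4)*(d + 2)*(d^3 - 4*d^2 + 3*d) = (d - 4)*(d - 3)*(d + 2)*(d^2 - d) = d*(d - 4)*(d - 3)*(d + 2)*(d - 1)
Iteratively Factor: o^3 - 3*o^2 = (o)*(o^2 - 3*o) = o^2*(o - 3)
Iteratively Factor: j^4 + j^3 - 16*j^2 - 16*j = (j + 4)*(j^3 - 3*j^2 - 4*j) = (j - 4)*(j + 4)*(j^2 + j) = (j - 4)*(j + 1)*(j + 4)*(j)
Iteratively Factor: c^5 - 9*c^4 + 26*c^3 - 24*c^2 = (c - 3)*(c^4 - 6*c^3 + 8*c^2) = c*(c - 3)*(c^3 - 6*c^2 + 8*c) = c^2*(c - 3)*(c^2 - 6*c + 8) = c^2*(c - 4)*(c - 3)*(c - 2)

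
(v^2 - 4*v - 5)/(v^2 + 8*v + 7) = (v - 5)/(v + 7)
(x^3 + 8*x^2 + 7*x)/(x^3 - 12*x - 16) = x*(x^2 + 8*x + 7)/(x^3 - 12*x - 16)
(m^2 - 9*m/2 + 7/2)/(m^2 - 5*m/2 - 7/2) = (m - 1)/(m + 1)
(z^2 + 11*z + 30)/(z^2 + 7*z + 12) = (z^2 + 11*z + 30)/(z^2 + 7*z + 12)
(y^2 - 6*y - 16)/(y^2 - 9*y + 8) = (y + 2)/(y - 1)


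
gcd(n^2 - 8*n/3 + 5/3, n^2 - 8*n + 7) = n - 1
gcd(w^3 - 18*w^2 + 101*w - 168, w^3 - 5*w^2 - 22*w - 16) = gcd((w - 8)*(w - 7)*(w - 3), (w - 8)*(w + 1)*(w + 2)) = w - 8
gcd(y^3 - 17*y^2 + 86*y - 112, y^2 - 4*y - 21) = y - 7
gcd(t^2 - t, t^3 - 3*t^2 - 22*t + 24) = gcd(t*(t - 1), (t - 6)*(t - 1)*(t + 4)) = t - 1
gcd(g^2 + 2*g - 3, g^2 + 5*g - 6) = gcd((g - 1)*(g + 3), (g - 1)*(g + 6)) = g - 1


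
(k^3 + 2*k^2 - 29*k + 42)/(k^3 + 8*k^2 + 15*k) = (k^3 + 2*k^2 - 29*k + 42)/(k*(k^2 + 8*k + 15))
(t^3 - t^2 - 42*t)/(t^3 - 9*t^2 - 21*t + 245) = t*(t + 6)/(t^2 - 2*t - 35)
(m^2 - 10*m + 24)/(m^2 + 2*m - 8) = (m^2 - 10*m + 24)/(m^2 + 2*m - 8)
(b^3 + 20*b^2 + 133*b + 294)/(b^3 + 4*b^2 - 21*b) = (b^2 + 13*b + 42)/(b*(b - 3))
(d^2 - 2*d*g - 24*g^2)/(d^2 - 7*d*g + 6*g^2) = (d + 4*g)/(d - g)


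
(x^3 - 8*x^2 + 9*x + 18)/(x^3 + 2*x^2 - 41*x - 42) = (x - 3)/(x + 7)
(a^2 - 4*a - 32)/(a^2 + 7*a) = (a^2 - 4*a - 32)/(a*(a + 7))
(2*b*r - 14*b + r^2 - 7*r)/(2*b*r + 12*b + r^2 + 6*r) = (r - 7)/(r + 6)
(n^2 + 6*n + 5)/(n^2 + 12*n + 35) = (n + 1)/(n + 7)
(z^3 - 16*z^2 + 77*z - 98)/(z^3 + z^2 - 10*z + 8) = (z^2 - 14*z + 49)/(z^2 + 3*z - 4)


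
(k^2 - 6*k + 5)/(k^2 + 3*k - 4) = (k - 5)/(k + 4)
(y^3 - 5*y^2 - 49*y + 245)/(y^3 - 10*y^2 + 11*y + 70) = (y + 7)/(y + 2)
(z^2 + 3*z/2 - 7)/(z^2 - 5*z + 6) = (z + 7/2)/(z - 3)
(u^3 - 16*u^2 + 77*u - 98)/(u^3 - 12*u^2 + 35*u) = (u^2 - 9*u + 14)/(u*(u - 5))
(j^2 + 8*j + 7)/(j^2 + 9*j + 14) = (j + 1)/(j + 2)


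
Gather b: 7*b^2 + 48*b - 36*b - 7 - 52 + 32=7*b^2 + 12*b - 27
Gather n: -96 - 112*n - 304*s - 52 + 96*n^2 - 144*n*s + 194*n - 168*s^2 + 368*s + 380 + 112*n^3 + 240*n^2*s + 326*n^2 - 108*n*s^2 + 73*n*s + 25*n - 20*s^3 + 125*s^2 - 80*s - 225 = 112*n^3 + n^2*(240*s + 422) + n*(-108*s^2 - 71*s + 107) - 20*s^3 - 43*s^2 - 16*s + 7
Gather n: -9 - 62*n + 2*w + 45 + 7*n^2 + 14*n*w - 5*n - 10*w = 7*n^2 + n*(14*w - 67) - 8*w + 36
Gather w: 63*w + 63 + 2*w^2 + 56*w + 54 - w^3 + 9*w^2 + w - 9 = -w^3 + 11*w^2 + 120*w + 108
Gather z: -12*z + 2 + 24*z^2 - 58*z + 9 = 24*z^2 - 70*z + 11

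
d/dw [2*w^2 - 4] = 4*w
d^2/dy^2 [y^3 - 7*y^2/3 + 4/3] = 6*y - 14/3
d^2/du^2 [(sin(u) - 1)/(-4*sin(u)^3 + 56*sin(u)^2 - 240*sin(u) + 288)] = (sin(u)^5 - 3*sin(u)^4/4 - 19*sin(u)^3 + 41*sin(u)^2 + 8*sin(u) - 24)/((sin(u) - 6)^4*(sin(u) - 2)^3)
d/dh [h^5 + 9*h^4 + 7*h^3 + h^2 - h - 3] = 5*h^4 + 36*h^3 + 21*h^2 + 2*h - 1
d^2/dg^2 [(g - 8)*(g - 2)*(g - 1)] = 6*g - 22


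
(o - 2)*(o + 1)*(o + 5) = o^3 + 4*o^2 - 7*o - 10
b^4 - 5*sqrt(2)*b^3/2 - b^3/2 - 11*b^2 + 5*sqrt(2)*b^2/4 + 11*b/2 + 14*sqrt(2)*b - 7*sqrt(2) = (b - 1/2)*(b - 7*sqrt(2)/2)*(b - sqrt(2))*(b + 2*sqrt(2))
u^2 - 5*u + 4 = (u - 4)*(u - 1)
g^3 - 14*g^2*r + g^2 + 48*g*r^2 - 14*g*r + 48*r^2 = (g + 1)*(g - 8*r)*(g - 6*r)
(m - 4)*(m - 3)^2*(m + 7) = m^4 - 3*m^3 - 37*m^2 + 195*m - 252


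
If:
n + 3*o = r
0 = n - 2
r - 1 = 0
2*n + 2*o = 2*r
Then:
No Solution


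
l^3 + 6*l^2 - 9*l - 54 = (l - 3)*(l + 3)*(l + 6)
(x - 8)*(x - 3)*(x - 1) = x^3 - 12*x^2 + 35*x - 24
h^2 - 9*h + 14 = (h - 7)*(h - 2)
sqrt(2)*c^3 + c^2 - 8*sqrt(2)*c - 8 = (c - 2*sqrt(2))*(c + 2*sqrt(2))*(sqrt(2)*c + 1)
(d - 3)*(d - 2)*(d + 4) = d^3 - d^2 - 14*d + 24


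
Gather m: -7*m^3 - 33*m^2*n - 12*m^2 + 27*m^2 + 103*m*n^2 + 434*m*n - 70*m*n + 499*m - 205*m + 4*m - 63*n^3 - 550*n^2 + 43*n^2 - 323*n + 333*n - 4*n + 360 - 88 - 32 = -7*m^3 + m^2*(15 - 33*n) + m*(103*n^2 + 364*n + 298) - 63*n^3 - 507*n^2 + 6*n + 240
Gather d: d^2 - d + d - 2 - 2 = d^2 - 4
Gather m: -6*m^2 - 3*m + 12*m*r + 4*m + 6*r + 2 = -6*m^2 + m*(12*r + 1) + 6*r + 2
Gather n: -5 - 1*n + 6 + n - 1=0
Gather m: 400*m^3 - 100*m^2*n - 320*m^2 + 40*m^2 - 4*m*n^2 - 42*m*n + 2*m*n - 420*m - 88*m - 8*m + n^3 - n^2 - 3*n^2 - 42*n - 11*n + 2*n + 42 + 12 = 400*m^3 + m^2*(-100*n - 280) + m*(-4*n^2 - 40*n - 516) + n^3 - 4*n^2 - 51*n + 54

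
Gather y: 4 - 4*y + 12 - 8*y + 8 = 24 - 12*y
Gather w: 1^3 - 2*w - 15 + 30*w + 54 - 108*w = 40 - 80*w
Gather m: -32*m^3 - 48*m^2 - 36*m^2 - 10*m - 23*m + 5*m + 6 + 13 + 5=-32*m^3 - 84*m^2 - 28*m + 24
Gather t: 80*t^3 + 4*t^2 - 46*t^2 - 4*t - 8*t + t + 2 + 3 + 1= 80*t^3 - 42*t^2 - 11*t + 6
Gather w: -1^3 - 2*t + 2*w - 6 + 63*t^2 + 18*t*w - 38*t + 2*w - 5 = 63*t^2 - 40*t + w*(18*t + 4) - 12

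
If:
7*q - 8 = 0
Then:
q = 8/7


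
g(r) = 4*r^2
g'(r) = 8*r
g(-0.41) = 0.67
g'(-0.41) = -3.28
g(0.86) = 2.96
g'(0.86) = 6.88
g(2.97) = 35.28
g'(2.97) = 23.76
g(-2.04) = 16.65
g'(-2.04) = -16.32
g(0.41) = 0.67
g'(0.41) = 3.28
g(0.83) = 2.76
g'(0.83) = 6.64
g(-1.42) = 8.07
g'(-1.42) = -11.36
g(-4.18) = 69.89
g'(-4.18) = -33.44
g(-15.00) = 900.00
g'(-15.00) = -120.00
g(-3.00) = 36.00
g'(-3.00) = -24.00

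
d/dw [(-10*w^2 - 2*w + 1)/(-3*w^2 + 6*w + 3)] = 2*(-11*w^2 - 9*w - 2)/(3*(w^4 - 4*w^3 + 2*w^2 + 4*w + 1))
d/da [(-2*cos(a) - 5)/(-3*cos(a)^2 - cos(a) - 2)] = (-6*sin(a)^2 + 30*cos(a) + 7)*sin(a)/(3*cos(a)^2 + cos(a) + 2)^2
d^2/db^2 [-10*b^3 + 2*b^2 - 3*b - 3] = 4 - 60*b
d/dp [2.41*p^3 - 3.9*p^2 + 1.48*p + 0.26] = 7.23*p^2 - 7.8*p + 1.48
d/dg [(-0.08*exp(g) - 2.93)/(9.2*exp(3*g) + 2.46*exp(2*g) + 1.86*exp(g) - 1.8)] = (1.472*exp(3*g) + 81.0648*exp(2*g) + 14.4156*exp(g) + 5.5938)*exp(g)/(84.64*exp(6*g) + 45.264*exp(5*g) + 40.2756*exp(4*g) - 23.9688*exp(3*g) - 5.3964*exp(2*g) - 6.696*exp(g) + 3.24)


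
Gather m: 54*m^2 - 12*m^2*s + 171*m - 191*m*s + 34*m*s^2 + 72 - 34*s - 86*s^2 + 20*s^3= m^2*(54 - 12*s) + m*(34*s^2 - 191*s + 171) + 20*s^3 - 86*s^2 - 34*s + 72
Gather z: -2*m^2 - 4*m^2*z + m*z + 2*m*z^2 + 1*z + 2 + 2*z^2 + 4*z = -2*m^2 + z^2*(2*m + 2) + z*(-4*m^2 + m + 5) + 2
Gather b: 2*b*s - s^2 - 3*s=2*b*s - s^2 - 3*s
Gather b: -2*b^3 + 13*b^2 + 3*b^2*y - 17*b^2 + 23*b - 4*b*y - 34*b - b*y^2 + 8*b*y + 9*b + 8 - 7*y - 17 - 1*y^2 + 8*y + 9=-2*b^3 + b^2*(3*y - 4) + b*(-y^2 + 4*y - 2) - y^2 + y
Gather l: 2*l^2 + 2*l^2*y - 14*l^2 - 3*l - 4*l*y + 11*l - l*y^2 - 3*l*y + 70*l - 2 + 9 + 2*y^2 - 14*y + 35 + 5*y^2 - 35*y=l^2*(2*y - 12) + l*(-y^2 - 7*y + 78) + 7*y^2 - 49*y + 42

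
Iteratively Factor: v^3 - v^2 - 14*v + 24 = (v + 4)*(v^2 - 5*v + 6) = (v - 3)*(v + 4)*(v - 2)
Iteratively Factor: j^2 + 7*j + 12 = (j + 4)*(j + 3)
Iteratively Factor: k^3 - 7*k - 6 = (k - 3)*(k^2 + 3*k + 2) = (k - 3)*(k + 2)*(k + 1)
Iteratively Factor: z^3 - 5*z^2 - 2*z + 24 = (z - 4)*(z^2 - z - 6) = (z - 4)*(z + 2)*(z - 3)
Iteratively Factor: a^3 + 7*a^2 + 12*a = (a + 3)*(a^2 + 4*a) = (a + 3)*(a + 4)*(a)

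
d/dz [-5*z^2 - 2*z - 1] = -10*z - 2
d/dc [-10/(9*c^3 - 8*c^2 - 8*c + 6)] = 10*(27*c^2 - 16*c - 8)/(9*c^3 - 8*c^2 - 8*c + 6)^2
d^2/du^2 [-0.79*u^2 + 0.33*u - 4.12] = -1.58000000000000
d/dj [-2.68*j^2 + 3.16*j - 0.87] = 3.16 - 5.36*j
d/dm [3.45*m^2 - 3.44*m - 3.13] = 6.9*m - 3.44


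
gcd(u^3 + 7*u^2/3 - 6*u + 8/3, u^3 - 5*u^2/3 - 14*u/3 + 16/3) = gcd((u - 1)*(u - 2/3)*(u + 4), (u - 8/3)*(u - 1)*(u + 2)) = u - 1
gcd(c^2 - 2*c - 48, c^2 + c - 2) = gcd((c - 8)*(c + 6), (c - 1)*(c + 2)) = 1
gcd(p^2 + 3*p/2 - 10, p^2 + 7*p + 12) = p + 4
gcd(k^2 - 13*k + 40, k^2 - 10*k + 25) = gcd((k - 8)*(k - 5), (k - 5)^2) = k - 5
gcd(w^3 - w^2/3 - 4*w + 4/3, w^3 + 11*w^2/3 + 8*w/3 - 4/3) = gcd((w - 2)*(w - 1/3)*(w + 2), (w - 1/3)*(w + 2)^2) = w^2 + 5*w/3 - 2/3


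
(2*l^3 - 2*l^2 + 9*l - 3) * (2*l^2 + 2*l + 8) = 4*l^5 + 30*l^3 - 4*l^2 + 66*l - 24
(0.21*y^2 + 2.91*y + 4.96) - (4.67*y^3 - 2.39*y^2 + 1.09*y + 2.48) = -4.67*y^3 + 2.6*y^2 + 1.82*y + 2.48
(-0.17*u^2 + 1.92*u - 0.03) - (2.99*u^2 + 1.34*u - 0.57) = -3.16*u^2 + 0.58*u + 0.54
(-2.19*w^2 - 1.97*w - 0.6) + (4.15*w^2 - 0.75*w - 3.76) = 1.96*w^2 - 2.72*w - 4.36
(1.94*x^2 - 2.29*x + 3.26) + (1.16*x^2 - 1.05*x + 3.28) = 3.1*x^2 - 3.34*x + 6.54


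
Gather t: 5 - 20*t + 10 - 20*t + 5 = 20 - 40*t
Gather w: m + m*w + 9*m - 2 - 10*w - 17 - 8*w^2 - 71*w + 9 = 10*m - 8*w^2 + w*(m - 81) - 10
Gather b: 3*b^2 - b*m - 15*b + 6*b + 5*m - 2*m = 3*b^2 + b*(-m - 9) + 3*m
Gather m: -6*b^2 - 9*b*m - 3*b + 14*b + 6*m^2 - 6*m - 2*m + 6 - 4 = -6*b^2 + 11*b + 6*m^2 + m*(-9*b - 8) + 2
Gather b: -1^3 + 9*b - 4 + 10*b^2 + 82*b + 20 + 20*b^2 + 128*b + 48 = 30*b^2 + 219*b + 63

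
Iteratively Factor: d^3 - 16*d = (d + 4)*(d^2 - 4*d) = d*(d + 4)*(d - 4)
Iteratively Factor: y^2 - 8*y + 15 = (y - 5)*(y - 3)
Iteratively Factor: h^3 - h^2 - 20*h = (h)*(h^2 - h - 20) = h*(h + 4)*(h - 5)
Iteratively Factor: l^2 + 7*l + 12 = (l + 4)*(l + 3)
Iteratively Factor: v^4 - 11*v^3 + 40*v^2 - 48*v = (v)*(v^3 - 11*v^2 + 40*v - 48) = v*(v - 3)*(v^2 - 8*v + 16) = v*(v - 4)*(v - 3)*(v - 4)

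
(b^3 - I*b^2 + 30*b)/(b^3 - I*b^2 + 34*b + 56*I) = b*(b^2 - I*b + 30)/(b^3 - I*b^2 + 34*b + 56*I)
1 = 1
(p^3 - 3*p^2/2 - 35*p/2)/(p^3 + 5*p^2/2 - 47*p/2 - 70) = p/(p + 4)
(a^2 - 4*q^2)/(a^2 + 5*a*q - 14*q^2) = (a + 2*q)/(a + 7*q)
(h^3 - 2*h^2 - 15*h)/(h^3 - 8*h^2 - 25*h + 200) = h*(h + 3)/(h^2 - 3*h - 40)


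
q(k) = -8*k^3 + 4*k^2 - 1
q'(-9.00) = -2016.00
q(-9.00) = 6155.00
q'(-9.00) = -2016.00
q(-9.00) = 6155.00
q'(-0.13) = -1.45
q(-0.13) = -0.91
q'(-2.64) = -188.39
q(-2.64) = 174.08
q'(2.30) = -108.56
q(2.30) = -77.18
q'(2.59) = -140.27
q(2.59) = -113.16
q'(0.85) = -10.54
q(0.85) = -3.02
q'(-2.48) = -167.45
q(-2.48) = 145.63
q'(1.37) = -34.09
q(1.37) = -14.06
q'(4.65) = -481.74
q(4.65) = -718.87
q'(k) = -24*k^2 + 8*k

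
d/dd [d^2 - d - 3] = 2*d - 1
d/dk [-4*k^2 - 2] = -8*k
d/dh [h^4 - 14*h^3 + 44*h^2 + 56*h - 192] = 4*h^3 - 42*h^2 + 88*h + 56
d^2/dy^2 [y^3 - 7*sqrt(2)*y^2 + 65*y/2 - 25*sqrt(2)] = 6*y - 14*sqrt(2)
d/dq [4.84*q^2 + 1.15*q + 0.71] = 9.68*q + 1.15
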